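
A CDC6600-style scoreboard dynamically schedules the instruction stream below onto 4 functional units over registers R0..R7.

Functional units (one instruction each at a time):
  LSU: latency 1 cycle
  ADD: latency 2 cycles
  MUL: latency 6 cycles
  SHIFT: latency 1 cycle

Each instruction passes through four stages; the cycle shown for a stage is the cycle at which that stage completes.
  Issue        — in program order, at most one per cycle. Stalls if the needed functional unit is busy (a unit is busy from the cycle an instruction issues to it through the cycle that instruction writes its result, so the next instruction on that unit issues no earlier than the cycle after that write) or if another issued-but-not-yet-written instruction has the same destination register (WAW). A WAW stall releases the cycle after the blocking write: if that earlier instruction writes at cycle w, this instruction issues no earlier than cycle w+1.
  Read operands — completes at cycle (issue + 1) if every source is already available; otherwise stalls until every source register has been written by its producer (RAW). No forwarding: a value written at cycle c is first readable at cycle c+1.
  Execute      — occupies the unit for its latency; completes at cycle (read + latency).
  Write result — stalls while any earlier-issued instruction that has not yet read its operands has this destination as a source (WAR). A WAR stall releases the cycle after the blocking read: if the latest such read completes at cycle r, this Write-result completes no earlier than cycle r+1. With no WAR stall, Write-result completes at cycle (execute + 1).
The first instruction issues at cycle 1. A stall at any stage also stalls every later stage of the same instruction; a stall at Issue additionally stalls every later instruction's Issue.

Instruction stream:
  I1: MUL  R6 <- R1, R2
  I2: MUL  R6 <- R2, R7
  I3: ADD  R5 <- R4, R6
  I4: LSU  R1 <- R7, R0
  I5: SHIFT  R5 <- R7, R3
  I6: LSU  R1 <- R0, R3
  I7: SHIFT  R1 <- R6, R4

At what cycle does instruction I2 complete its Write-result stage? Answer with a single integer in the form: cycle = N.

cycle = 18

I1 -> (1, 2, 8, 9)
I2 -> (10, 11, 17, 18)  // struct: MUL busy until I1 writes@9
I3 -> (11, 19, 21, 22)  // RAW R6: wait I2 write@18
I4 -> (12, 13, 14, 15)
I5 -> (23, 24, 25, 26)  // WAW R5: wait I3 write@22
I6 -> (24, 25, 26, 27)
I7 -> (28, 29, 30, 31)  // WAW R1: wait I6 write@27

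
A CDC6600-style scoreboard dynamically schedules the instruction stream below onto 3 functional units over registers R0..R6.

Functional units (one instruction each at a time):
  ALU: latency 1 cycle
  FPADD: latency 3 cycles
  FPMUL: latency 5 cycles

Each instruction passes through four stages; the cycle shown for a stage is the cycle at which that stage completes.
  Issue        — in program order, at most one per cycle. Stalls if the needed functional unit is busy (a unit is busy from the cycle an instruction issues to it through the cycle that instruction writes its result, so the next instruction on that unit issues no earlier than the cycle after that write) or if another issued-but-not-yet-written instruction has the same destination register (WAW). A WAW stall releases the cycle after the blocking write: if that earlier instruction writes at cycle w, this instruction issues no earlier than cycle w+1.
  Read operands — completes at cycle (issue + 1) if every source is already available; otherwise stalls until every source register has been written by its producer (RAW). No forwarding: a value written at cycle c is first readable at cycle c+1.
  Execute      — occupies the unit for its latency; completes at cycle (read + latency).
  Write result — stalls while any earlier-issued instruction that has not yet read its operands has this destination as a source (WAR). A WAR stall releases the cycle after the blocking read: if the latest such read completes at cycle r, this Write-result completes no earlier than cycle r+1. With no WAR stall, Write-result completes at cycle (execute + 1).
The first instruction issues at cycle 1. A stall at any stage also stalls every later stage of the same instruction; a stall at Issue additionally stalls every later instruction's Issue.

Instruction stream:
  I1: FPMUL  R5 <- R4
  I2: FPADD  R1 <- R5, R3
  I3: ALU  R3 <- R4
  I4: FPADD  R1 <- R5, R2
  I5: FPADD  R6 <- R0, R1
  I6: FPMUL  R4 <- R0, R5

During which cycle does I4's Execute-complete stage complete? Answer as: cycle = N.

cycle = 18

[I1] 1/2/7/8
[I2] 2/9/12/13  (RAW R5: wait I1 write@8)
[I3] 3/4/5/10  (WAR R3: wait I2 read@9)
[I4] 14/15/18/19  (struct: FPADD busy until I2 writes@13)
[I5] 20/21/24/25  (struct: FPADD busy until I4 writes@19)
[I6] 21/22/27/28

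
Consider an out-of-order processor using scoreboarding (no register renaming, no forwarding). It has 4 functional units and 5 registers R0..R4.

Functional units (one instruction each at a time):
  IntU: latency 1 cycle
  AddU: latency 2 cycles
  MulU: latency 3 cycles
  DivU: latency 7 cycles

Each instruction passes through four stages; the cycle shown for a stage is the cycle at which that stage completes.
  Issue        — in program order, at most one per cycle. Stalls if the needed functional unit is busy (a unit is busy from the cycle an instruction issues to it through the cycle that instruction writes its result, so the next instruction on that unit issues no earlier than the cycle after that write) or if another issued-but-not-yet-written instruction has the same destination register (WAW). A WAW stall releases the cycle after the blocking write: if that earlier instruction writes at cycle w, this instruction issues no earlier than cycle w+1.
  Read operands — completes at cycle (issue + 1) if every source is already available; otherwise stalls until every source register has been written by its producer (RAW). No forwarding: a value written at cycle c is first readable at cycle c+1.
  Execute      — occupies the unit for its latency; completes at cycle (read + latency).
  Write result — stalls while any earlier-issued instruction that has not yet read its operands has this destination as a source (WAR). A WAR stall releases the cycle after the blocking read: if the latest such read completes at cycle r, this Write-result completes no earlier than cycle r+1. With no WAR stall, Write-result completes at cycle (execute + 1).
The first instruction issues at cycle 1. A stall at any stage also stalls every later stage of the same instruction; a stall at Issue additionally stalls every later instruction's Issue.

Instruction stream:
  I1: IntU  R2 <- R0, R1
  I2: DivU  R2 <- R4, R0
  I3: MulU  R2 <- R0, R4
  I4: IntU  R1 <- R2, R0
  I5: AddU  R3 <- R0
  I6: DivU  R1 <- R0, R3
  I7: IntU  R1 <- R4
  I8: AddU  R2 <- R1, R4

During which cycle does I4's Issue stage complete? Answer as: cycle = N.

I1: IS=1 RO=2 EX=3 WR=4
I2: IS=5 RO=6 EX=13 WR=14  [WAW R2: wait I1 write@4]
I3: IS=15 RO=16 EX=19 WR=20  [WAW R2: wait I2 write@14]
I4: IS=16 RO=21 EX=22 WR=23  [RAW R2: wait I3 write@20]
I5: IS=17 RO=18 EX=20 WR=21
I6: IS=24 RO=25 EX=32 WR=33  [WAW R1: wait I4 write@23]
I7: IS=34 RO=35 EX=36 WR=37  [WAW R1: wait I6 write@33]
I8: IS=35 RO=38 EX=40 WR=41  [RAW R1: wait I7 write@37]

cycle = 16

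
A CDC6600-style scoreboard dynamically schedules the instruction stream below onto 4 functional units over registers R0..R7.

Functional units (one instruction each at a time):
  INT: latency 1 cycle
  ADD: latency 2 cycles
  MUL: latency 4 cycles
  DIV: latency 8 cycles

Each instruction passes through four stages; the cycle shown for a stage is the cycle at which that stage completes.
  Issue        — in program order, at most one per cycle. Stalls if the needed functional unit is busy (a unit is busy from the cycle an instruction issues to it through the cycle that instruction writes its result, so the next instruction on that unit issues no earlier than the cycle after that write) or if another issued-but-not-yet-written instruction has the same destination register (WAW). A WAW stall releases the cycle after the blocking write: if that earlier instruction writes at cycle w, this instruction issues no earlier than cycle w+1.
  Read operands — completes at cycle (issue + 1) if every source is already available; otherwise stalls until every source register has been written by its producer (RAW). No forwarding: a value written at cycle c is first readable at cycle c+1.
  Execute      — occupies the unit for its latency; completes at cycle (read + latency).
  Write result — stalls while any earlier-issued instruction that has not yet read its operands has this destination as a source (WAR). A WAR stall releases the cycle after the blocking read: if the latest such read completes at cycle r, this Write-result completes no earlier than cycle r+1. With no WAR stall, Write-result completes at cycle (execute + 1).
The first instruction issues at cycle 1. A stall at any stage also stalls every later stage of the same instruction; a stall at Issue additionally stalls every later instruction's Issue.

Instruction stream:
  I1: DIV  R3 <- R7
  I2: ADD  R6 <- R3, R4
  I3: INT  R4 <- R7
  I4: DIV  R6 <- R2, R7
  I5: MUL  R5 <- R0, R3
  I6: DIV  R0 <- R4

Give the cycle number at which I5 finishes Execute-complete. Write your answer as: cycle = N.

I1: IS=1 RO=2 EX=10 WR=11
I2: IS=2 RO=12 EX=14 WR=15  [RAW R3: wait I1 write@11]
I3: IS=3 RO=4 EX=5 WR=13  [WAR R4: wait I2 read@12]
I4: IS=16 RO=17 EX=25 WR=26  [WAW R6: wait I2 write@15]
I5: IS=17 RO=18 EX=22 WR=23
I6: IS=27 RO=28 EX=36 WR=37  [struct: DIV busy until I4 writes@26]

cycle = 22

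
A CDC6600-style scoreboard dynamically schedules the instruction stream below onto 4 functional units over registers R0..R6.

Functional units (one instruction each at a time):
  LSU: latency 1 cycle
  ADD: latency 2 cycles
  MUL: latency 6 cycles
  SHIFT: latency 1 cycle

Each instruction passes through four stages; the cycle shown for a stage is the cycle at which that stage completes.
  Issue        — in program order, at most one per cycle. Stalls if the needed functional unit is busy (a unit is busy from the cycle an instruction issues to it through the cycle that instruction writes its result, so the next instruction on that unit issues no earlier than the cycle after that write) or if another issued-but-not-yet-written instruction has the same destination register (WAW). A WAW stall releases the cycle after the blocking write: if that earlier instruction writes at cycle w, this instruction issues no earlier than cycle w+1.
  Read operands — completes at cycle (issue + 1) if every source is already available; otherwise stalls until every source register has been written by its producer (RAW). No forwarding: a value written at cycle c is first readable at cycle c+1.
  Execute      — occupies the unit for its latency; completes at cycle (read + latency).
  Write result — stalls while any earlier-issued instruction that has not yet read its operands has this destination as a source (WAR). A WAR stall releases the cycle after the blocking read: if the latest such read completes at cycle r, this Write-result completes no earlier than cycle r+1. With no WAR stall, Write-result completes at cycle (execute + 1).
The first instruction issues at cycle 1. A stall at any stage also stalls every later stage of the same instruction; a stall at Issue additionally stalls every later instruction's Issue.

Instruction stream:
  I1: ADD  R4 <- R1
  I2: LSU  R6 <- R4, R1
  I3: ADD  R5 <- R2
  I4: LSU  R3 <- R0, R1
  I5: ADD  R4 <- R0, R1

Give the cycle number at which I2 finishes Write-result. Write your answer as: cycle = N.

cycle = 8

  I1 | 1 | 2 | 4 | 5
  I2 | 2 | 6 | 7 | 8   RAW R4: wait I1 write@5
  I3 | 6 | 7 | 9 | 10   struct: ADD busy until I1 writes@5
  I4 | 9 | 10 | 11 | 12   struct: LSU busy until I2 writes@8
  I5 | 11 | 12 | 14 | 15   struct: ADD busy until I3 writes@10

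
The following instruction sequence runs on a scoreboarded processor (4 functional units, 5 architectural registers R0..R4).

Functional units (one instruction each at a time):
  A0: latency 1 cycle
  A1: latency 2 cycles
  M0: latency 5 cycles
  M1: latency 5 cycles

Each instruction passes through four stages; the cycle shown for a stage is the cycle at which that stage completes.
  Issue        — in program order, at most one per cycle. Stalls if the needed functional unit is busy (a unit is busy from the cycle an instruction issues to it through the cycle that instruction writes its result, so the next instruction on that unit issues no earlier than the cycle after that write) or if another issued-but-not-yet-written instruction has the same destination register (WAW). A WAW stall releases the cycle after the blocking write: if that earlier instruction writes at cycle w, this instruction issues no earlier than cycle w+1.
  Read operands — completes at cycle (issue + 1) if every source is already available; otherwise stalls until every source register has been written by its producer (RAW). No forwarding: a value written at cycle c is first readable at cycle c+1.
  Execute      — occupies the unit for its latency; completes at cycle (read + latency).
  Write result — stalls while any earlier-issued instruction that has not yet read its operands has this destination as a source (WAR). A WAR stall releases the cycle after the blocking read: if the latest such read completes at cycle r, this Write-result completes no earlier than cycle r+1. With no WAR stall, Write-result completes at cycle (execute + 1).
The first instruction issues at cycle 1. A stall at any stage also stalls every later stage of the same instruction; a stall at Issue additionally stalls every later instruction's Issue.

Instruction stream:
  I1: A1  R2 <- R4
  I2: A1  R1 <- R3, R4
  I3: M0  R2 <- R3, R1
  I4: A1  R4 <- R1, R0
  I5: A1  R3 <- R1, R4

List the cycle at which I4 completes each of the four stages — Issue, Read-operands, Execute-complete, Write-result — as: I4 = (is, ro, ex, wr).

  I1 | 1 | 2 | 4 | 5
  I2 | 6 | 7 | 9 | 10   struct: A1 busy until I1 writes@5
  I3 | 7 | 11 | 16 | 17   RAW R1: wait I2 write@10
  I4 | 11 | 12 | 14 | 15   struct: A1 busy until I2 writes@10
  I5 | 16 | 17 | 19 | 20   struct: A1 busy until I4 writes@15

I4 = (11, 12, 14, 15)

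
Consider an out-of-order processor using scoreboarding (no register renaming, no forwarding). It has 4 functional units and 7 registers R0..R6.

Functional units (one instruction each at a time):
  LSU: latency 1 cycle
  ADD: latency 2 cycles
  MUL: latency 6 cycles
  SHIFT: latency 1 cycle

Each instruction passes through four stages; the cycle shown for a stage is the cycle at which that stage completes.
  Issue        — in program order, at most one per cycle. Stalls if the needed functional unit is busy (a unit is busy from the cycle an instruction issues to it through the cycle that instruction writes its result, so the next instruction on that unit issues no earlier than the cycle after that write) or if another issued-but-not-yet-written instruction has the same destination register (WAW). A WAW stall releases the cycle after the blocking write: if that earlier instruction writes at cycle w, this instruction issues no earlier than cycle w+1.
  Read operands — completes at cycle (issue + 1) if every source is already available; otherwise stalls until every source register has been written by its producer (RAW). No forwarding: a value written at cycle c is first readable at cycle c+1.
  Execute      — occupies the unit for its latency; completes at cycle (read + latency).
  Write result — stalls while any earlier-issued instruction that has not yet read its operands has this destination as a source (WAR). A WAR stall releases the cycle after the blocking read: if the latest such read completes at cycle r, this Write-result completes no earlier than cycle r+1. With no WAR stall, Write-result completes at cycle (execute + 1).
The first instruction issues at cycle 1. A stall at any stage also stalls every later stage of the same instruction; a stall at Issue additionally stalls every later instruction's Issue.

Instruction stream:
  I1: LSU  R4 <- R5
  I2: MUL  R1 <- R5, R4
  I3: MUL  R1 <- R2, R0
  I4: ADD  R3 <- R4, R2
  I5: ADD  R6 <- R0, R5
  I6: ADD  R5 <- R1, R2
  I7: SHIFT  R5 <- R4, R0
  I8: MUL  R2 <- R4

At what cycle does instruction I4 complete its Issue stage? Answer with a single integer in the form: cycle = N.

cycle = 14

I1  is:1  ro:2  ex:3  wr:4
I2  is:2  ro:5  ex:11  wr:12  — RAW R4: wait I1 write@4
I3  is:13  ro:14  ex:20  wr:21  — struct: MUL busy until I2 writes@12
I4  is:14  ro:15  ex:17  wr:18
I5  is:19  ro:20  ex:22  wr:23  — struct: ADD busy until I4 writes@18
I6  is:24  ro:25  ex:27  wr:28  — struct: ADD busy until I5 writes@23
I7  is:29  ro:30  ex:31  wr:32  — WAW R5: wait I6 write@28
I8  is:30  ro:31  ex:37  wr:38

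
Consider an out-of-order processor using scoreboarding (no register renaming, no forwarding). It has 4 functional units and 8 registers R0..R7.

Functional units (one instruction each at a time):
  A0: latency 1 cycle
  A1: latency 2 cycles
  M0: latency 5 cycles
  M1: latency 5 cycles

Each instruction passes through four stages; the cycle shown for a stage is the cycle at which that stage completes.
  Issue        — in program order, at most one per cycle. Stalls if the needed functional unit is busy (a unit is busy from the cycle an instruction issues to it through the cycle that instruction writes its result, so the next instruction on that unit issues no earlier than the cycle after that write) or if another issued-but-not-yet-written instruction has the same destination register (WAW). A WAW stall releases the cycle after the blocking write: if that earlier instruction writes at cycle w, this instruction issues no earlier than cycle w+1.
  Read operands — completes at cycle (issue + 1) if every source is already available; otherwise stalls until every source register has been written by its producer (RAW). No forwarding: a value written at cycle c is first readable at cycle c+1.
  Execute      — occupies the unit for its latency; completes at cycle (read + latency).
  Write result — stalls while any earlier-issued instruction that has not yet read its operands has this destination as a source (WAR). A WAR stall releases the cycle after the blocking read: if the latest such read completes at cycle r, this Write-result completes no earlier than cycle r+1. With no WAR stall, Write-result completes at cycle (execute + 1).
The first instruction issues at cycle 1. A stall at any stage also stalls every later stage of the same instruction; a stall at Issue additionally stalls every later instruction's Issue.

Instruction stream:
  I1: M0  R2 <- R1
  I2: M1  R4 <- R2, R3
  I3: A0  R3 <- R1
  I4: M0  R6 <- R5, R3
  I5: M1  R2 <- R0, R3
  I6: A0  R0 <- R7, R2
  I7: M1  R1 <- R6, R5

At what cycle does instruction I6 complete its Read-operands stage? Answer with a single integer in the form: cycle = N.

cycle = 24

I1: IS=1 RO=2 EX=7 WR=8
I2: IS=2 RO=9 EX=14 WR=15  [RAW R2: wait I1 write@8]
I3: IS=3 RO=4 EX=5 WR=10  [WAR R3: wait I2 read@9]
I4: IS=9 RO=11 EX=16 WR=17  [struct: M0 busy until I1 writes@8; RAW R3: wait I3 write@10]
I5: IS=16 RO=17 EX=22 WR=23  [struct: M1 busy until I2 writes@15]
I6: IS=17 RO=24 EX=25 WR=26  [RAW R2: wait I5 write@23]
I7: IS=24 RO=25 EX=30 WR=31  [struct: M1 busy until I5 writes@23]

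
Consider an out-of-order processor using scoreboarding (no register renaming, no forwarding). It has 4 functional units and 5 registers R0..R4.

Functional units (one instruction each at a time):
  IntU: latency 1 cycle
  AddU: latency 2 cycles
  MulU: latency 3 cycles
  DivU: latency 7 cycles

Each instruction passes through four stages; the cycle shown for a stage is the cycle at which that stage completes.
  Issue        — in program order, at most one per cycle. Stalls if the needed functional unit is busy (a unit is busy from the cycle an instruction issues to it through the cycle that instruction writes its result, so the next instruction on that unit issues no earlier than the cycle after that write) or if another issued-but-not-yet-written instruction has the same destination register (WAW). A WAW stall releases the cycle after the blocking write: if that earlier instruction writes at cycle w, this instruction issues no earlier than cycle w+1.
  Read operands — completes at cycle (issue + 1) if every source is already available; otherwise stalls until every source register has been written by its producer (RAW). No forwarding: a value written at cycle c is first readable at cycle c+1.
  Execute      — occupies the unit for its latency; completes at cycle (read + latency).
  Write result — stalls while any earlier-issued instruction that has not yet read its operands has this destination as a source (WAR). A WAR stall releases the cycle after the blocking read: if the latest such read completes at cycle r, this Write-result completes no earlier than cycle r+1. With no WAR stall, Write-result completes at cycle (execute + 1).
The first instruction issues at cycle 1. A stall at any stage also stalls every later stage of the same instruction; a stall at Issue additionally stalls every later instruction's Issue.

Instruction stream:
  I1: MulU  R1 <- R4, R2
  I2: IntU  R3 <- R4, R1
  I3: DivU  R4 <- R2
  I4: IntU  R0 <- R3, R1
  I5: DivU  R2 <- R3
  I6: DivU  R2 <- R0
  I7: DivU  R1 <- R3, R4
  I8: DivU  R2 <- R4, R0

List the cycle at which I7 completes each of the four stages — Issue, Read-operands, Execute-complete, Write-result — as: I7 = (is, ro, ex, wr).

I1  is:1  ro:2  ex:5  wr:6
I2  is:2  ro:7  ex:8  wr:9  — RAW R1: wait I1 write@6
I3  is:3  ro:4  ex:11  wr:12
I4  is:10  ro:11  ex:12  wr:13  — struct: IntU busy until I2 writes@9
I5  is:13  ro:14  ex:21  wr:22  — struct: DivU busy until I3 writes@12
I6  is:23  ro:24  ex:31  wr:32  — struct: DivU busy until I5 writes@22
I7  is:33  ro:34  ex:41  wr:42  — struct: DivU busy until I6 writes@32
I8  is:43  ro:44  ex:51  wr:52  — struct: DivU busy until I7 writes@42

I7 = (33, 34, 41, 42)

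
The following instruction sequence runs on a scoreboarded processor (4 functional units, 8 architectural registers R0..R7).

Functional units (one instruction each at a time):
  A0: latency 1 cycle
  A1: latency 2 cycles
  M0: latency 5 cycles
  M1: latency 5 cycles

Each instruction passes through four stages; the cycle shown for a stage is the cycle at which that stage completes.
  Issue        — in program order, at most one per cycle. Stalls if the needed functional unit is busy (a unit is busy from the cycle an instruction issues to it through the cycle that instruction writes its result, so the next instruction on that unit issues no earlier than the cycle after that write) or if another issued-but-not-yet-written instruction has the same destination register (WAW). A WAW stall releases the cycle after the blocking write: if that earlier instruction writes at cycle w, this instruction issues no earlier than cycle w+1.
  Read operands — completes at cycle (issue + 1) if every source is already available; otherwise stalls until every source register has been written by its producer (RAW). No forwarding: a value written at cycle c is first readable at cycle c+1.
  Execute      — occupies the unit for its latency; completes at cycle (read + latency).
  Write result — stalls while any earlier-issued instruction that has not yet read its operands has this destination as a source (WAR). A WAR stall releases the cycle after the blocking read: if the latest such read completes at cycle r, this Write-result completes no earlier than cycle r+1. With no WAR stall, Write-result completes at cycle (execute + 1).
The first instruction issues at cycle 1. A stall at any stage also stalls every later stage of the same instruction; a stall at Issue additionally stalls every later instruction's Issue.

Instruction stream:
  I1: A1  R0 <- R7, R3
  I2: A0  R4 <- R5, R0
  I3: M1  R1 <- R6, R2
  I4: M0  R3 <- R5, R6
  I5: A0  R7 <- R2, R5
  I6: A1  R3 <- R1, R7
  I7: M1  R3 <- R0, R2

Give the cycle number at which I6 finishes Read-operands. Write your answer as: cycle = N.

cycle = 13

I1 -> (1, 2, 4, 5)
I2 -> (2, 6, 7, 8)  // RAW R0: wait I1 write@5
I3 -> (3, 4, 9, 10)
I4 -> (4, 5, 10, 11)
I5 -> (9, 10, 11, 12)  // struct: A0 busy until I2 writes@8
I6 -> (12, 13, 15, 16)  // WAW R3: wait I4 write@11
I7 -> (17, 18, 23, 24)  // WAW R3: wait I6 write@16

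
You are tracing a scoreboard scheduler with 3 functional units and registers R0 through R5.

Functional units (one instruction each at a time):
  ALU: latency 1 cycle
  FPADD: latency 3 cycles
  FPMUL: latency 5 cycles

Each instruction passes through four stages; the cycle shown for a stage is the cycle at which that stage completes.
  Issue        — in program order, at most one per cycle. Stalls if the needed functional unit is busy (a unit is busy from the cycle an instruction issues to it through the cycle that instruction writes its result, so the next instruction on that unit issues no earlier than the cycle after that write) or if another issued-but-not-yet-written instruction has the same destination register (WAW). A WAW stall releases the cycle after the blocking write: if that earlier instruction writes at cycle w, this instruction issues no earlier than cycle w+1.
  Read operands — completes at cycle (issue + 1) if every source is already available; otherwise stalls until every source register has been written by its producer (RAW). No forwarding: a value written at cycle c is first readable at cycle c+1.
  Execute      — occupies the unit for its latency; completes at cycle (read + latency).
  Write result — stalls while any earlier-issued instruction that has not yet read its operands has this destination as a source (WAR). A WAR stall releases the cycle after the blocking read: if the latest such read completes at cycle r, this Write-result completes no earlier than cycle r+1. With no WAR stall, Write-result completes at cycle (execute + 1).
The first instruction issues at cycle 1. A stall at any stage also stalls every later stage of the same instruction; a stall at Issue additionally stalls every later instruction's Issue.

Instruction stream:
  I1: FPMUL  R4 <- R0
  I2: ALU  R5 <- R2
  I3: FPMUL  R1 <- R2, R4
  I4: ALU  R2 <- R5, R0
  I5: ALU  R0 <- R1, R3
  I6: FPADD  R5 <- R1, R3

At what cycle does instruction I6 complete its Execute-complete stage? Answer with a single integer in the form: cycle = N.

cycle = 20

c1: I1 issues→FPMUL
c2: I1 reads | I2 issues→ALU
c3: I2 reads
c4: I2 exec-done
c5: I2 writes R5
c7: I1 exec-done
c8: I1 writes R4
c9: I3 issues→FPMUL
c10: I3 reads | I4 issues→ALU
c11: I4 reads
c12: I4 exec-done
c13: I4 writes R2
c14: I5 issues→ALU
c15: I3 exec-done | I6 issues→FPADD
c16: I3 writes R1
c17: I5 reads | I6 reads
c18: I5 exec-done
c19: I5 writes R0
c20: I6 exec-done
c21: I6 writes R5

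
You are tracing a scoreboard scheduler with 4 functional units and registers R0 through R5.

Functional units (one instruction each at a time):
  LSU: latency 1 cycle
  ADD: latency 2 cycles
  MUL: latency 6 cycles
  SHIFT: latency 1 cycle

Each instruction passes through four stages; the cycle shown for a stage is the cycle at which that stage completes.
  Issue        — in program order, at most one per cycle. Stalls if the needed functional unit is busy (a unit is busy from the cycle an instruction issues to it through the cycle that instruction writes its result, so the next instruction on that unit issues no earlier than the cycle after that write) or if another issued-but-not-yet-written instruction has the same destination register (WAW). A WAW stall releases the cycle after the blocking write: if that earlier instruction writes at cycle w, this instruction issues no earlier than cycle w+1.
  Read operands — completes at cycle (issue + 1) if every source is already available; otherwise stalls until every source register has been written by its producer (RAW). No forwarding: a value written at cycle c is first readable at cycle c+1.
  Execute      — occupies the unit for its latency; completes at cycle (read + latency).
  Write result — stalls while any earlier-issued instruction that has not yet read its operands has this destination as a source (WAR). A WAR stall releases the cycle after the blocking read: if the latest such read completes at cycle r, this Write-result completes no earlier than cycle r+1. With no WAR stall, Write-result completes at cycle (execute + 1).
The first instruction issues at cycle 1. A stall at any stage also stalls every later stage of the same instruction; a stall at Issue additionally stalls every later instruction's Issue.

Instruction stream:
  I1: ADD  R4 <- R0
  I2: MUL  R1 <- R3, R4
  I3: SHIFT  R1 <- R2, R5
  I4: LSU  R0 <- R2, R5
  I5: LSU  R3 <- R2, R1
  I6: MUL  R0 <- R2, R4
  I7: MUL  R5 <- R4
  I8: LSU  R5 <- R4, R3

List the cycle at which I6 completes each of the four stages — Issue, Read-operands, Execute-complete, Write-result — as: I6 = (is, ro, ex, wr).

I1: IS=1 RO=2 EX=4 WR=5
I2: IS=2 RO=6 EX=12 WR=13  [RAW R4: wait I1 write@5]
I3: IS=14 RO=15 EX=16 WR=17  [WAW R1: wait I2 write@13]
I4: IS=15 RO=16 EX=17 WR=18
I5: IS=19 RO=20 EX=21 WR=22  [struct: LSU busy until I4 writes@18]
I6: IS=20 RO=21 EX=27 WR=28
I7: IS=29 RO=30 EX=36 WR=37  [struct: MUL busy until I6 writes@28]
I8: IS=38 RO=39 EX=40 WR=41  [WAW R5: wait I7 write@37]

I6 = (20, 21, 27, 28)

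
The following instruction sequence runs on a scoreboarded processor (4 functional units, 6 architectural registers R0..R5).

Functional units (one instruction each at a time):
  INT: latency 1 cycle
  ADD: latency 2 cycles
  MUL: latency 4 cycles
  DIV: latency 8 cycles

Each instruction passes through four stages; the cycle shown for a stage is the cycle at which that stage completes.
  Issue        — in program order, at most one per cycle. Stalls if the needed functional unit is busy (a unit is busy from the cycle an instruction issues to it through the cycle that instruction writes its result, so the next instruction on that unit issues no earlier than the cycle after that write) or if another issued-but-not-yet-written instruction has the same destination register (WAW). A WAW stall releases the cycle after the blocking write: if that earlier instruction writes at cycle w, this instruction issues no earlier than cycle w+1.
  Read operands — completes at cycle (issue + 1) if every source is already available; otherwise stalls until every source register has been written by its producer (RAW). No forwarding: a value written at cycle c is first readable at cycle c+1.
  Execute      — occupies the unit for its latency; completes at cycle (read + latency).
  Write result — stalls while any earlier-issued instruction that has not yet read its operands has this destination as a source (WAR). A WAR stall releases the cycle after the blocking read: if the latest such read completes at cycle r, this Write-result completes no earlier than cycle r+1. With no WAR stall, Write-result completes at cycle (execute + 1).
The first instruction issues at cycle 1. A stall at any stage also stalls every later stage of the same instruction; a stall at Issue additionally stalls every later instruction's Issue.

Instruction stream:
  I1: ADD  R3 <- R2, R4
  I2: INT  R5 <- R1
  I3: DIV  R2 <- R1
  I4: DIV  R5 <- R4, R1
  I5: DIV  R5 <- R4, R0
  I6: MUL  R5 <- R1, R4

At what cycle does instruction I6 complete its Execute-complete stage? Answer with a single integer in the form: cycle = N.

cycle = 41

1) issue 1, read 2, done 4, write 5
2) issue 2, read 3, done 4, write 5
3) issue 3, read 4, done 12, write 13
4) issue 14, read 15, done 23, write 24  <struct: DIV busy until I3 writes@13>
5) issue 25, read 26, done 34, write 35  <struct: DIV busy until I4 writes@24>
6) issue 36, read 37, done 41, write 42  <WAW R5: wait I5 write@35>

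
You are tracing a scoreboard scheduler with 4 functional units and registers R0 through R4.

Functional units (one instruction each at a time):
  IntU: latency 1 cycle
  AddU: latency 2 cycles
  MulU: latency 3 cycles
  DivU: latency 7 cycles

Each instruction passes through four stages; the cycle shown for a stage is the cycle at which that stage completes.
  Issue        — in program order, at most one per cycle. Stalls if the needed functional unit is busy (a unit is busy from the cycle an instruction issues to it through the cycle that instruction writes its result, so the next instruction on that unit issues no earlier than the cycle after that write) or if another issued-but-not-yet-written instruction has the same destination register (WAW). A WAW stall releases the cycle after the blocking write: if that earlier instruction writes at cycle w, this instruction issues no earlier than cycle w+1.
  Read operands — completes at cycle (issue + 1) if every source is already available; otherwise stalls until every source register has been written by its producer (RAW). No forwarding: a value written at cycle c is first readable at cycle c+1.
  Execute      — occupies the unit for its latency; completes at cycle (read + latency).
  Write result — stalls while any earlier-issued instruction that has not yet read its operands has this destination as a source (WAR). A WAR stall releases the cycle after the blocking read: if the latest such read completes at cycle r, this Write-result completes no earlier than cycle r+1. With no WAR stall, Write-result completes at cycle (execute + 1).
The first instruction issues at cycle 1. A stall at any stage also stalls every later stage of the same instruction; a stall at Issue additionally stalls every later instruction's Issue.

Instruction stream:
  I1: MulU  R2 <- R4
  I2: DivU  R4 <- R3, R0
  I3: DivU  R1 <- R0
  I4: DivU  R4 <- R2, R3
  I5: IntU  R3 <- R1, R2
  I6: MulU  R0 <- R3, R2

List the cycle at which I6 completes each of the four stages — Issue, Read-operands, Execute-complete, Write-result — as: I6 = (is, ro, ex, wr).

I6 = (24, 27, 30, 31)

I1  is:1  ro:2  ex:5  wr:6
I2  is:2  ro:3  ex:10  wr:11
I3  is:12  ro:13  ex:20  wr:21  — struct: DivU busy until I2 writes@11
I4  is:22  ro:23  ex:30  wr:31  — struct: DivU busy until I3 writes@21
I5  is:23  ro:24  ex:25  wr:26
I6  is:24  ro:27  ex:30  wr:31  — RAW R3: wait I5 write@26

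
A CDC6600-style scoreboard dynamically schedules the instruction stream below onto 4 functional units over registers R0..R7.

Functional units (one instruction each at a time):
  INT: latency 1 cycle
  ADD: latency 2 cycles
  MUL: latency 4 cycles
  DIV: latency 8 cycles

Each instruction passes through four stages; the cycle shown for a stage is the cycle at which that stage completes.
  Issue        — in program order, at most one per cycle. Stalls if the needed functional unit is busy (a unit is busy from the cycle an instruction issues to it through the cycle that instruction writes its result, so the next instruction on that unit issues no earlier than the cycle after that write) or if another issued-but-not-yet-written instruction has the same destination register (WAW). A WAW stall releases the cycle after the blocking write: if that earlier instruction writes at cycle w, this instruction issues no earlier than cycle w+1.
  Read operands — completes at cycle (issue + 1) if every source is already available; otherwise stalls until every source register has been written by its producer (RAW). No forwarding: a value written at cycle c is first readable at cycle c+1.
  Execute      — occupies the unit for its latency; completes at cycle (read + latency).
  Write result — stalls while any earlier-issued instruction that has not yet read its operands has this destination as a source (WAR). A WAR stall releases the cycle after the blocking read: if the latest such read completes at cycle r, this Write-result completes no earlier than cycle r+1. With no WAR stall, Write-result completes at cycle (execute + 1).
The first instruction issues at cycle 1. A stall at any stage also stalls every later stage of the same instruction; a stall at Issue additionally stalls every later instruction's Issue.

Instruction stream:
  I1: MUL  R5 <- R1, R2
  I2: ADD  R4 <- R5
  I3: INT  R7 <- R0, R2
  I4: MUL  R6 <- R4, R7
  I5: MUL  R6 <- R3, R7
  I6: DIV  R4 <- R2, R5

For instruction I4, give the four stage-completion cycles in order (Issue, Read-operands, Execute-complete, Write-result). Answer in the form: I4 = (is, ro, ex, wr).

I4 = (8, 12, 16, 17)

t=1  I1→MUL
t=2  I1 RO · I2→ADD
t=3  I3→INT
t=4  I3 RO
t=5  I3 EX
t=6  I1 EX · I3 WR R7
t=7  I1 WR R5
t=8  I2 RO · I4→MUL
t=10  I2 EX
t=11  I2 WR R4
t=12  I4 RO
t=16  I4 EX
t=17  I4 WR R6
t=18  I5→MUL
t=19  I5 RO · I6→DIV
t=20  I6 RO
t=23  I5 EX
t=24  I5 WR R6
t=28  I6 EX
t=29  I6 WR R4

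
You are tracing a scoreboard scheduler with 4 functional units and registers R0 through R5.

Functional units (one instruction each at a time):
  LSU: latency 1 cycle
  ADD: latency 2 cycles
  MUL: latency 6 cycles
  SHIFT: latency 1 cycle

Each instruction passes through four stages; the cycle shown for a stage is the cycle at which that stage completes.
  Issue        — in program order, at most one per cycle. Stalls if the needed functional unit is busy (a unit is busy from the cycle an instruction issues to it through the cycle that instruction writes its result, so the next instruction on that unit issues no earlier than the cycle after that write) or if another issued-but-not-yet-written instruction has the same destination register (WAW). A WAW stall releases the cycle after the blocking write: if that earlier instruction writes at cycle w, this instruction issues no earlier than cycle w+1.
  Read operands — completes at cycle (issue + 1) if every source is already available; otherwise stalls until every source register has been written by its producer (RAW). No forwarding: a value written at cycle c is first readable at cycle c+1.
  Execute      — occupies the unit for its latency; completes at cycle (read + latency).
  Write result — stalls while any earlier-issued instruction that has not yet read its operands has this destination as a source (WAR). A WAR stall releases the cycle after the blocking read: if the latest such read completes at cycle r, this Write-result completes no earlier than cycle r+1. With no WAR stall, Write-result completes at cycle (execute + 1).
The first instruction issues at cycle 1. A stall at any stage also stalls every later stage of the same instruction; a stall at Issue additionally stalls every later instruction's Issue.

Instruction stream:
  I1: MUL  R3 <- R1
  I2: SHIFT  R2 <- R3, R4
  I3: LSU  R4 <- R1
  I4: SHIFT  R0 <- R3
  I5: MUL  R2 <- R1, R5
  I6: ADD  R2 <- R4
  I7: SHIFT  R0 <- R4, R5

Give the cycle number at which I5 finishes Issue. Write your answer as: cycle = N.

1) issue 1, read 2, done 8, write 9
2) issue 2, read 10, done 11, write 12  <RAW R3: wait I1 write@9>
3) issue 3, read 4, done 5, write 11  <WAR R4: wait I2 read@10>
4) issue 13, read 14, done 15, write 16  <struct: SHIFT busy until I2 writes@12>
5) issue 14, read 15, done 21, write 22
6) issue 23, read 24, done 26, write 27  <WAW R2: wait I5 write@22>
7) issue 24, read 25, done 26, write 27

cycle = 14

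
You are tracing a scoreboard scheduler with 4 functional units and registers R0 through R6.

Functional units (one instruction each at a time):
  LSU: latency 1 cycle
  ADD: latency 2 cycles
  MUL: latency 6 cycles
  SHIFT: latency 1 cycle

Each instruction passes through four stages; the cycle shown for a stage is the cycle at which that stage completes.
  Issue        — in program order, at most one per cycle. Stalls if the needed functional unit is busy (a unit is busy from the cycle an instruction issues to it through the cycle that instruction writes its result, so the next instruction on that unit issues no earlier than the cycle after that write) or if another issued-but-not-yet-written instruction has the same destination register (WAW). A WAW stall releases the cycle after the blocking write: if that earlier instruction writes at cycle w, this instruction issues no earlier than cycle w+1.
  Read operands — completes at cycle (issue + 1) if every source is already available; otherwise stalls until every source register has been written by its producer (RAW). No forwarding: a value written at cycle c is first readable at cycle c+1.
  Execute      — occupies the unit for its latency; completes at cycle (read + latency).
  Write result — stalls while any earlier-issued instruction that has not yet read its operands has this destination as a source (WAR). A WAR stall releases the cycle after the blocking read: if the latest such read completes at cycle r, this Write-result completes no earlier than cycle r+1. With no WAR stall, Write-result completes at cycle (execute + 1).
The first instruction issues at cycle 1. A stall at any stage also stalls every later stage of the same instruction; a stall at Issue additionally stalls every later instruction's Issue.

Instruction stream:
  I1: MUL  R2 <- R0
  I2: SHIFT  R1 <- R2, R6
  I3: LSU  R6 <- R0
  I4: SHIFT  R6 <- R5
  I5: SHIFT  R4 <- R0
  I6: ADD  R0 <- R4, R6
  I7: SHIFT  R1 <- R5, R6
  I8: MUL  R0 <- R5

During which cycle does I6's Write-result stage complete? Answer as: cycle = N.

1) issue 1, read 2, done 8, write 9
2) issue 2, read 10, done 11, write 12  <RAW R2: wait I1 write@9>
3) issue 3, read 4, done 5, write 11  <WAR R6: wait I2 read@10>
4) issue 13, read 14, done 15, write 16  <struct: SHIFT busy until I2 writes@12>
5) issue 17, read 18, done 19, write 20  <struct: SHIFT busy until I4 writes@16>
6) issue 18, read 21, done 23, write 24  <RAW R4: wait I5 write@20>
7) issue 21, read 22, done 23, write 24  <struct: SHIFT busy until I5 writes@20>
8) issue 25, read 26, done 32, write 33  <WAW R0: wait I6 write@24>

cycle = 24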